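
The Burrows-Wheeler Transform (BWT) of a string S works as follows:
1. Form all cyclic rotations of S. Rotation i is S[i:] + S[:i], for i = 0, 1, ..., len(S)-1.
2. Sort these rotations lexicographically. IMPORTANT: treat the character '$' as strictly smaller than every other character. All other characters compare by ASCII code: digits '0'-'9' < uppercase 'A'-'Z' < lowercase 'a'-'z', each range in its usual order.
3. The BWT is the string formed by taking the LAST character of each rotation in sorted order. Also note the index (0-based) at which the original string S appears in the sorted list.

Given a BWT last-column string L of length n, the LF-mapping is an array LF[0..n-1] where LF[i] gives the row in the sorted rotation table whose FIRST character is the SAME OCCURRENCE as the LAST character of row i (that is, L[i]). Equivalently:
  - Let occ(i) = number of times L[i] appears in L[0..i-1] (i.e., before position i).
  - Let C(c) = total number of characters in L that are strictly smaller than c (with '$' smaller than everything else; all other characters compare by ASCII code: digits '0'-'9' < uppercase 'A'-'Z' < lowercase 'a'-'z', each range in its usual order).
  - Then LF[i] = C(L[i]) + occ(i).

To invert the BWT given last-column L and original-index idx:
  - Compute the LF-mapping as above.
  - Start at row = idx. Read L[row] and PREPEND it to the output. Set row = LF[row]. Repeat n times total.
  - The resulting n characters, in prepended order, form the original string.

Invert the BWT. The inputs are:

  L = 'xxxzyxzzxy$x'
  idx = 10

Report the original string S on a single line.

Answer: zxzyxxyzxxx$

Derivation:
LF mapping: 1 2 3 9 7 4 10 11 5 8 0 6
Walk LF starting at row 10, prepending L[row]:
  step 1: row=10, L[10]='$', prepend. Next row=LF[10]=0
  step 2: row=0, L[0]='x', prepend. Next row=LF[0]=1
  step 3: row=1, L[1]='x', prepend. Next row=LF[1]=2
  step 4: row=2, L[2]='x', prepend. Next row=LF[2]=3
  step 5: row=3, L[3]='z', prepend. Next row=LF[3]=9
  step 6: row=9, L[9]='y', prepend. Next row=LF[9]=8
  step 7: row=8, L[8]='x', prepend. Next row=LF[8]=5
  step 8: row=5, L[5]='x', prepend. Next row=LF[5]=4
  step 9: row=4, L[4]='y', prepend. Next row=LF[4]=7
  step 10: row=7, L[7]='z', prepend. Next row=LF[7]=11
  step 11: row=11, L[11]='x', prepend. Next row=LF[11]=6
  step 12: row=6, L[6]='z', prepend. Next row=LF[6]=10
Reversed output: zxzyxxyzxxx$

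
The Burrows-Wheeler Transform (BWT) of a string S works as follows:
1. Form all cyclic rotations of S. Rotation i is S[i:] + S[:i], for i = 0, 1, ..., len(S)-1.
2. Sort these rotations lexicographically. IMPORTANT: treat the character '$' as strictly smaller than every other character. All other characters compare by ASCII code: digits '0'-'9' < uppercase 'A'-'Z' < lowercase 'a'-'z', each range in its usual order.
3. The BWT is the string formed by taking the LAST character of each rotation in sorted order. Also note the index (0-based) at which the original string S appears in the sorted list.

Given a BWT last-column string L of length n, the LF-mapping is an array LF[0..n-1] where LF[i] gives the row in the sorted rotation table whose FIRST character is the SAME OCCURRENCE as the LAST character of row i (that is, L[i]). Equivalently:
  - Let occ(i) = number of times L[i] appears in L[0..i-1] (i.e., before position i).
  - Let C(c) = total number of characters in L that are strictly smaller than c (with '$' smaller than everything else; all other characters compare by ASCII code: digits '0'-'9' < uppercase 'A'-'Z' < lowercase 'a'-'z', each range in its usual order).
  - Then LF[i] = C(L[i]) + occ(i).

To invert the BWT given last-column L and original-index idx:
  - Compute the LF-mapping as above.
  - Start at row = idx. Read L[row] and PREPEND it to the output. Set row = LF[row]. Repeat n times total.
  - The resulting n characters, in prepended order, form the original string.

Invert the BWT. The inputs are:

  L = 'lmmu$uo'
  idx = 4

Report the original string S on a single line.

Answer: ouumml$

Derivation:
LF mapping: 1 2 3 5 0 6 4
Walk LF starting at row 4, prepending L[row]:
  step 1: row=4, L[4]='$', prepend. Next row=LF[4]=0
  step 2: row=0, L[0]='l', prepend. Next row=LF[0]=1
  step 3: row=1, L[1]='m', prepend. Next row=LF[1]=2
  step 4: row=2, L[2]='m', prepend. Next row=LF[2]=3
  step 5: row=3, L[3]='u', prepend. Next row=LF[3]=5
  step 6: row=5, L[5]='u', prepend. Next row=LF[5]=6
  step 7: row=6, L[6]='o', prepend. Next row=LF[6]=4
Reversed output: ouumml$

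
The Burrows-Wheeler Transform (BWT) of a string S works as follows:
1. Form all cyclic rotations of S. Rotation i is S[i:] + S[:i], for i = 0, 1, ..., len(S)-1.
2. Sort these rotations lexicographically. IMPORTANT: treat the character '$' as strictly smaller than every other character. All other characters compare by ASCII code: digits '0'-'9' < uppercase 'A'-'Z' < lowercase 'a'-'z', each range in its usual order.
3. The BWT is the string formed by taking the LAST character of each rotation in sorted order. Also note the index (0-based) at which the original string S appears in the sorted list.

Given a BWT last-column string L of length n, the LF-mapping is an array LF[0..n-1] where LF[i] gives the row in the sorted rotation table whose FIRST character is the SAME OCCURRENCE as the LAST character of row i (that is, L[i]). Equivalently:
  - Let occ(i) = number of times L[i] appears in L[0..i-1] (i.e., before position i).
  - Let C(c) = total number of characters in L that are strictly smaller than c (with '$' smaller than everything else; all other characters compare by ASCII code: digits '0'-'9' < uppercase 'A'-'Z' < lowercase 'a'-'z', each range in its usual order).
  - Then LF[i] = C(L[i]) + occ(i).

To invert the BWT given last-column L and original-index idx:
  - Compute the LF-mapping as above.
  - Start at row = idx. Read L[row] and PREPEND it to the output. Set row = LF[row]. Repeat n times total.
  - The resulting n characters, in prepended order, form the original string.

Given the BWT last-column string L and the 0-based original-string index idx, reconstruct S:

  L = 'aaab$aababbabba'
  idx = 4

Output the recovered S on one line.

Answer: aaaabbbbabbaaa$

Derivation:
LF mapping: 1 2 3 9 0 4 5 10 6 11 12 7 13 14 8
Walk LF starting at row 4, prepending L[row]:
  step 1: row=4, L[4]='$', prepend. Next row=LF[4]=0
  step 2: row=0, L[0]='a', prepend. Next row=LF[0]=1
  step 3: row=1, L[1]='a', prepend. Next row=LF[1]=2
  step 4: row=2, L[2]='a', prepend. Next row=LF[2]=3
  step 5: row=3, L[3]='b', prepend. Next row=LF[3]=9
  step 6: row=9, L[9]='b', prepend. Next row=LF[9]=11
  step 7: row=11, L[11]='a', prepend. Next row=LF[11]=7
  step 8: row=7, L[7]='b', prepend. Next row=LF[7]=10
  step 9: row=10, L[10]='b', prepend. Next row=LF[10]=12
  step 10: row=12, L[12]='b', prepend. Next row=LF[12]=13
  step 11: row=13, L[13]='b', prepend. Next row=LF[13]=14
  step 12: row=14, L[14]='a', prepend. Next row=LF[14]=8
  step 13: row=8, L[8]='a', prepend. Next row=LF[8]=6
  step 14: row=6, L[6]='a', prepend. Next row=LF[6]=5
  step 15: row=5, L[5]='a', prepend. Next row=LF[5]=4
Reversed output: aaaabbbbabbaaa$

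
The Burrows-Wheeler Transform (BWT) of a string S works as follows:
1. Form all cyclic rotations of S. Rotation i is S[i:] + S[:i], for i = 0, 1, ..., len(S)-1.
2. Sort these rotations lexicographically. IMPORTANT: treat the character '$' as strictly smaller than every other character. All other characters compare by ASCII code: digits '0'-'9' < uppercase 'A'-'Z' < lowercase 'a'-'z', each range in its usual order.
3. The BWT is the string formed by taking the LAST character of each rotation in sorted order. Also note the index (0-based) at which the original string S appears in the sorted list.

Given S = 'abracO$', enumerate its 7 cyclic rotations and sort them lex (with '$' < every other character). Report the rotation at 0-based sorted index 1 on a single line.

Answer: O$abrac

Derivation:
All 7 rotations (rotation i = S[i:]+S[:i]):
  rot[0] = abracO$
  rot[1] = bracO$a
  rot[2] = racO$ab
  rot[3] = acO$abr
  rot[4] = cO$abra
  rot[5] = O$abrac
  rot[6] = $abracO
Sorted (with $ < everything):
  sorted[0] = $abracO
  sorted[1] = O$abrac
  sorted[2] = abracO$
  sorted[3] = acO$abr
  sorted[4] = bracO$a
  sorted[5] = cO$abra
  sorted[6] = racO$ab
sorted[1] = O$abrac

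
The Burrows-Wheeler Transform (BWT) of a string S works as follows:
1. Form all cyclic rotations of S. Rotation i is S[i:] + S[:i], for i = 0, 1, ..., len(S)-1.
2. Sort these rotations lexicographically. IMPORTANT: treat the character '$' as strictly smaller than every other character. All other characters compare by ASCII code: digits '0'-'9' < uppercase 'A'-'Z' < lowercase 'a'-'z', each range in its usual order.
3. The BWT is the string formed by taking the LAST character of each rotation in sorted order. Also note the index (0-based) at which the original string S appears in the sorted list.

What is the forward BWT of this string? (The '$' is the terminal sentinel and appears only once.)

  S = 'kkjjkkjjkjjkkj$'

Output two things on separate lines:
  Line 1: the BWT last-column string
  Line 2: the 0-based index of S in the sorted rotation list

All 15 rotations (rotation i = S[i:]+S[:i]):
  rot[0] = kkjjkkjjkjjkkj$
  rot[1] = kjjkkjjkjjkkj$k
  rot[2] = jjkkjjkjjkkj$kk
  rot[3] = jkkjjkjjkkj$kkj
  rot[4] = kkjjkjjkkj$kkjj
  rot[5] = kjjkjjkkj$kkjjk
  rot[6] = jjkjjkkj$kkjjkk
  rot[7] = jkjjkkj$kkjjkkj
  rot[8] = kjjkkj$kkjjkkjj
  rot[9] = jjkkj$kkjjkkjjk
  rot[10] = jkkj$kkjjkkjjkj
  rot[11] = kkj$kkjjkkjjkjj
  rot[12] = kj$kkjjkkjjkjjk
  rot[13] = j$kkjjkkjjkjjkk
  rot[14] = $kkjjkkjjkjjkkj
Sorted (with $ < everything):
  sorted[0] = $kkjjkkjjkjjkkj  (last char: 'j')
  sorted[1] = j$kkjjkkjjkjjkk  (last char: 'k')
  sorted[2] = jjkjjkkj$kkjjkk  (last char: 'k')
  sorted[3] = jjkkj$kkjjkkjjk  (last char: 'k')
  sorted[4] = jjkkjjkjjkkj$kk  (last char: 'k')
  sorted[5] = jkjjkkj$kkjjkkj  (last char: 'j')
  sorted[6] = jkkj$kkjjkkjjkj  (last char: 'j')
  sorted[7] = jkkjjkjjkkj$kkj  (last char: 'j')
  sorted[8] = kj$kkjjkkjjkjjk  (last char: 'k')
  sorted[9] = kjjkjjkkj$kkjjk  (last char: 'k')
  sorted[10] = kjjkkj$kkjjkkjj  (last char: 'j')
  sorted[11] = kjjkkjjkjjkkj$k  (last char: 'k')
  sorted[12] = kkj$kkjjkkjjkjj  (last char: 'j')
  sorted[13] = kkjjkjjkkj$kkjj  (last char: 'j')
  sorted[14] = kkjjkkjjkjjkkj$  (last char: '$')
Last column: jkkkkjjjkkjkjj$
Original string S is at sorted index 14

Answer: jkkkkjjjkkjkjj$
14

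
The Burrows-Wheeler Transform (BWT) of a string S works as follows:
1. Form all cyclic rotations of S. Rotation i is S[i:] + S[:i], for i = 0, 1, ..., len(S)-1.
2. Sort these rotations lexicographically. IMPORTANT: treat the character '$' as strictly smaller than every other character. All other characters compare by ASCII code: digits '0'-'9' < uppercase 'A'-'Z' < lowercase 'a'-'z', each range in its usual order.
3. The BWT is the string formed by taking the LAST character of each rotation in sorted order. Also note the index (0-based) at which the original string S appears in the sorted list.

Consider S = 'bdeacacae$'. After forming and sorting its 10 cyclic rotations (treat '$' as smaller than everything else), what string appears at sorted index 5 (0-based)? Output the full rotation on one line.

All 10 rotations (rotation i = S[i:]+S[:i]):
  rot[0] = bdeacacae$
  rot[1] = deacacae$b
  rot[2] = eacacae$bd
  rot[3] = acacae$bde
  rot[4] = cacae$bdea
  rot[5] = acae$bdeac
  rot[6] = cae$bdeaca
  rot[7] = ae$bdeacac
  rot[8] = e$bdeacaca
  rot[9] = $bdeacacae
Sorted (with $ < everything):
  sorted[0] = $bdeacacae
  sorted[1] = acacae$bde
  sorted[2] = acae$bdeac
  sorted[3] = ae$bdeacac
  sorted[4] = bdeacacae$
  sorted[5] = cacae$bdea
  sorted[6] = cae$bdeaca
  sorted[7] = deacacae$b
  sorted[8] = e$bdeacaca
  sorted[9] = eacacae$bd
sorted[5] = cacae$bdea

Answer: cacae$bdea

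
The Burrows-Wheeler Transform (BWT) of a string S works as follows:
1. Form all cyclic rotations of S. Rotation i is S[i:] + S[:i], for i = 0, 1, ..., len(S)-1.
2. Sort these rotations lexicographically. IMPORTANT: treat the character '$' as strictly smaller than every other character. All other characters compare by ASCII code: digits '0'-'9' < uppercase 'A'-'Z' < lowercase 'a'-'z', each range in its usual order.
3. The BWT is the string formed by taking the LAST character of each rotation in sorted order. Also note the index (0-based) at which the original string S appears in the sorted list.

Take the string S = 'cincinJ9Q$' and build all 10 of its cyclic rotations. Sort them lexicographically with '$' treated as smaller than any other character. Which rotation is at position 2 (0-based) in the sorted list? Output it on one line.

All 10 rotations (rotation i = S[i:]+S[:i]):
  rot[0] = cincinJ9Q$
  rot[1] = incinJ9Q$c
  rot[2] = ncinJ9Q$ci
  rot[3] = cinJ9Q$cin
  rot[4] = inJ9Q$cinc
  rot[5] = nJ9Q$cinci
  rot[6] = J9Q$cincin
  rot[7] = 9Q$cincinJ
  rot[8] = Q$cincinJ9
  rot[9] = $cincinJ9Q
Sorted (with $ < everything):
  sorted[0] = $cincinJ9Q
  sorted[1] = 9Q$cincinJ
  sorted[2] = J9Q$cincin
  sorted[3] = Q$cincinJ9
  sorted[4] = cinJ9Q$cin
  sorted[5] = cincinJ9Q$
  sorted[6] = inJ9Q$cinc
  sorted[7] = incinJ9Q$c
  sorted[8] = nJ9Q$cinci
  sorted[9] = ncinJ9Q$ci
sorted[2] = J9Q$cincin

Answer: J9Q$cincin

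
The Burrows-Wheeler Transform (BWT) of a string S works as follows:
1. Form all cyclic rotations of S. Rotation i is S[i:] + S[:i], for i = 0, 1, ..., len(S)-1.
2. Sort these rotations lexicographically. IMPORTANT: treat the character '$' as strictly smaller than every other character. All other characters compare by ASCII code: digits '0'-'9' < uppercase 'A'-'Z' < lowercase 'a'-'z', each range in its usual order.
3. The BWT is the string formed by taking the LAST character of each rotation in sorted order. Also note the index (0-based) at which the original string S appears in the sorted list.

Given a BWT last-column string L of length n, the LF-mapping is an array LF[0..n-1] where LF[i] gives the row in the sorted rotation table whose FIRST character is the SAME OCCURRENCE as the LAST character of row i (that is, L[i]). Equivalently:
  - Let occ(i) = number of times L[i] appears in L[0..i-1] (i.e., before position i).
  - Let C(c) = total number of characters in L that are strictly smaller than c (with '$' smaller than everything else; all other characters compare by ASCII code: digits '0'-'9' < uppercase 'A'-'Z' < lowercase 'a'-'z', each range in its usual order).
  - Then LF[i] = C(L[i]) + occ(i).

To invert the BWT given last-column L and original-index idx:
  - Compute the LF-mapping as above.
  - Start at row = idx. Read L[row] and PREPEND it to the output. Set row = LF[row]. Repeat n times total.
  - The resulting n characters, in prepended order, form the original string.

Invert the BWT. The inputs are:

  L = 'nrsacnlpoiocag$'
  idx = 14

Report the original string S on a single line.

Answer: saplingraccoon$

Derivation:
LF mapping: 8 13 14 1 3 9 7 12 10 6 11 4 2 5 0
Walk LF starting at row 14, prepending L[row]:
  step 1: row=14, L[14]='$', prepend. Next row=LF[14]=0
  step 2: row=0, L[0]='n', prepend. Next row=LF[0]=8
  step 3: row=8, L[8]='o', prepend. Next row=LF[8]=10
  step 4: row=10, L[10]='o', prepend. Next row=LF[10]=11
  step 5: row=11, L[11]='c', prepend. Next row=LF[11]=4
  step 6: row=4, L[4]='c', prepend. Next row=LF[4]=3
  step 7: row=3, L[3]='a', prepend. Next row=LF[3]=1
  step 8: row=1, L[1]='r', prepend. Next row=LF[1]=13
  step 9: row=13, L[13]='g', prepend. Next row=LF[13]=5
  step 10: row=5, L[5]='n', prepend. Next row=LF[5]=9
  step 11: row=9, L[9]='i', prepend. Next row=LF[9]=6
  step 12: row=6, L[6]='l', prepend. Next row=LF[6]=7
  step 13: row=7, L[7]='p', prepend. Next row=LF[7]=12
  step 14: row=12, L[12]='a', prepend. Next row=LF[12]=2
  step 15: row=2, L[2]='s', prepend. Next row=LF[2]=14
Reversed output: saplingraccoon$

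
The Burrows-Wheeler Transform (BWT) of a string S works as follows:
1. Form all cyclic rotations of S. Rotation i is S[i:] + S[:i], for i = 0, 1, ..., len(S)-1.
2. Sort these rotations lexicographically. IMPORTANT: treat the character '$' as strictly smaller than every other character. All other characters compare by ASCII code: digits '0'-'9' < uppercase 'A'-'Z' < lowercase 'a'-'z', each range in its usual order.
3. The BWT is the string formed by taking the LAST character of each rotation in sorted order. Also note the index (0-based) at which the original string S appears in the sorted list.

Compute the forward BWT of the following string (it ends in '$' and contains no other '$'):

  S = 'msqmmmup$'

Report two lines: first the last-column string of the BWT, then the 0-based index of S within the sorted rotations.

All 9 rotations (rotation i = S[i:]+S[:i]):
  rot[0] = msqmmmup$
  rot[1] = sqmmmup$m
  rot[2] = qmmmup$ms
  rot[3] = mmmup$msq
  rot[4] = mmup$msqm
  rot[5] = mup$msqmm
  rot[6] = up$msqmmm
  rot[7] = p$msqmmmu
  rot[8] = $msqmmmup
Sorted (with $ < everything):
  sorted[0] = $msqmmmup  (last char: 'p')
  sorted[1] = mmmup$msq  (last char: 'q')
  sorted[2] = mmup$msqm  (last char: 'm')
  sorted[3] = msqmmmup$  (last char: '$')
  sorted[4] = mup$msqmm  (last char: 'm')
  sorted[5] = p$msqmmmu  (last char: 'u')
  sorted[6] = qmmmup$ms  (last char: 's')
  sorted[7] = sqmmmup$m  (last char: 'm')
  sorted[8] = up$msqmmm  (last char: 'm')
Last column: pqm$musmm
Original string S is at sorted index 3

Answer: pqm$musmm
3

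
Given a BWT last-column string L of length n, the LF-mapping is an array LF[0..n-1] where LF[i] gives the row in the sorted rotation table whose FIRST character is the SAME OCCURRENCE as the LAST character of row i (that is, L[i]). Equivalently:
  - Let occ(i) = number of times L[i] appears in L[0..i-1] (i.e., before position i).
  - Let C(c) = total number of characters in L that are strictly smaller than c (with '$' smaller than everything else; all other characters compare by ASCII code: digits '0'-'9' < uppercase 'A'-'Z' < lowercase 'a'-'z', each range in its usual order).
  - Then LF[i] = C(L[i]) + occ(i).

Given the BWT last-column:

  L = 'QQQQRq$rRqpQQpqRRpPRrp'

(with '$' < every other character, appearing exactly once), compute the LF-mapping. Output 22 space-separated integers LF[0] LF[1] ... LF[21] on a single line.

Answer: 2 3 4 5 8 17 0 20 9 18 13 6 7 14 19 10 11 15 1 12 21 16

Derivation:
Char counts: '$':1, 'P':1, 'Q':6, 'R':5, 'p':4, 'q':3, 'r':2
C (first-col start): C('$')=0, C('P')=1, C('Q')=2, C('R')=8, C('p')=13, C('q')=17, C('r')=20
L[0]='Q': occ=0, LF[0]=C('Q')+0=2+0=2
L[1]='Q': occ=1, LF[1]=C('Q')+1=2+1=3
L[2]='Q': occ=2, LF[2]=C('Q')+2=2+2=4
L[3]='Q': occ=3, LF[3]=C('Q')+3=2+3=5
L[4]='R': occ=0, LF[4]=C('R')+0=8+0=8
L[5]='q': occ=0, LF[5]=C('q')+0=17+0=17
L[6]='$': occ=0, LF[6]=C('$')+0=0+0=0
L[7]='r': occ=0, LF[7]=C('r')+0=20+0=20
L[8]='R': occ=1, LF[8]=C('R')+1=8+1=9
L[9]='q': occ=1, LF[9]=C('q')+1=17+1=18
L[10]='p': occ=0, LF[10]=C('p')+0=13+0=13
L[11]='Q': occ=4, LF[11]=C('Q')+4=2+4=6
L[12]='Q': occ=5, LF[12]=C('Q')+5=2+5=7
L[13]='p': occ=1, LF[13]=C('p')+1=13+1=14
L[14]='q': occ=2, LF[14]=C('q')+2=17+2=19
L[15]='R': occ=2, LF[15]=C('R')+2=8+2=10
L[16]='R': occ=3, LF[16]=C('R')+3=8+3=11
L[17]='p': occ=2, LF[17]=C('p')+2=13+2=15
L[18]='P': occ=0, LF[18]=C('P')+0=1+0=1
L[19]='R': occ=4, LF[19]=C('R')+4=8+4=12
L[20]='r': occ=1, LF[20]=C('r')+1=20+1=21
L[21]='p': occ=3, LF[21]=C('p')+3=13+3=16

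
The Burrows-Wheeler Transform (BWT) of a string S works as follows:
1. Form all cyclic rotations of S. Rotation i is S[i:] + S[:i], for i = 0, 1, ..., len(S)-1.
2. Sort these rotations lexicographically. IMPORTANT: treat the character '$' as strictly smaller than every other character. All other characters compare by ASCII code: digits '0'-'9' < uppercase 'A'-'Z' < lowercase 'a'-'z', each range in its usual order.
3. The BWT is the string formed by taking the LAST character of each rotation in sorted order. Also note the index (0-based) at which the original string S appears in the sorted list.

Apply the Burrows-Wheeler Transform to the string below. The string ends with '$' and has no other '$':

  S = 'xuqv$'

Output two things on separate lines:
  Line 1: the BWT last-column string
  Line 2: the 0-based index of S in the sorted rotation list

All 5 rotations (rotation i = S[i:]+S[:i]):
  rot[0] = xuqv$
  rot[1] = uqv$x
  rot[2] = qv$xu
  rot[3] = v$xuq
  rot[4] = $xuqv
Sorted (with $ < everything):
  sorted[0] = $xuqv  (last char: 'v')
  sorted[1] = qv$xu  (last char: 'u')
  sorted[2] = uqv$x  (last char: 'x')
  sorted[3] = v$xuq  (last char: 'q')
  sorted[4] = xuqv$  (last char: '$')
Last column: vuxq$
Original string S is at sorted index 4

Answer: vuxq$
4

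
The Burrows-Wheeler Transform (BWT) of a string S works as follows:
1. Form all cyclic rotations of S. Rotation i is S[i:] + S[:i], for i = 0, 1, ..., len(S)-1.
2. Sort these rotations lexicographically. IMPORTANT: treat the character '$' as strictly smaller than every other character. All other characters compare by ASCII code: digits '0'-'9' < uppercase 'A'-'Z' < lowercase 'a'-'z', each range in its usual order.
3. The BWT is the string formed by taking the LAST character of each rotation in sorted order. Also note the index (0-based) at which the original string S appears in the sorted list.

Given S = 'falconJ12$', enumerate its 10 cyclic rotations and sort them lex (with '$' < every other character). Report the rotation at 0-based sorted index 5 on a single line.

All 10 rotations (rotation i = S[i:]+S[:i]):
  rot[0] = falconJ12$
  rot[1] = alconJ12$f
  rot[2] = lconJ12$fa
  rot[3] = conJ12$fal
  rot[4] = onJ12$falc
  rot[5] = nJ12$falco
  rot[6] = J12$falcon
  rot[7] = 12$falconJ
  rot[8] = 2$falconJ1
  rot[9] = $falconJ12
Sorted (with $ < everything):
  sorted[0] = $falconJ12
  sorted[1] = 12$falconJ
  sorted[2] = 2$falconJ1
  sorted[3] = J12$falcon
  sorted[4] = alconJ12$f
  sorted[5] = conJ12$fal
  sorted[6] = falconJ12$
  sorted[7] = lconJ12$fa
  sorted[8] = nJ12$falco
  sorted[9] = onJ12$falc
sorted[5] = conJ12$fal

Answer: conJ12$fal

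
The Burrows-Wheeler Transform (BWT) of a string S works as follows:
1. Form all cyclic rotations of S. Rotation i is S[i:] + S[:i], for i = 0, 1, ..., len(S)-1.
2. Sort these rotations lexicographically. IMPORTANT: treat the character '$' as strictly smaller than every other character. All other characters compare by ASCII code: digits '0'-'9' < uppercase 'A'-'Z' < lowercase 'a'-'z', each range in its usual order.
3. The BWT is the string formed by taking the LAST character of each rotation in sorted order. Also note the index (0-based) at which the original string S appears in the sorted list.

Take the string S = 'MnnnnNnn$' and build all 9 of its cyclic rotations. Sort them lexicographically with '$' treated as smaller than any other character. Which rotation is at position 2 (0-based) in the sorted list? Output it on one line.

All 9 rotations (rotation i = S[i:]+S[:i]):
  rot[0] = MnnnnNnn$
  rot[1] = nnnnNnn$M
  rot[2] = nnnNnn$Mn
  rot[3] = nnNnn$Mnn
  rot[4] = nNnn$Mnnn
  rot[5] = Nnn$Mnnnn
  rot[6] = nn$MnnnnN
  rot[7] = n$MnnnnNn
  rot[8] = $MnnnnNnn
Sorted (with $ < everything):
  sorted[0] = $MnnnnNnn
  sorted[1] = MnnnnNnn$
  sorted[2] = Nnn$Mnnnn
  sorted[3] = n$MnnnnNn
  sorted[4] = nNnn$Mnnn
  sorted[5] = nn$MnnnnN
  sorted[6] = nnNnn$Mnn
  sorted[7] = nnnNnn$Mn
  sorted[8] = nnnnNnn$M
sorted[2] = Nnn$Mnnnn

Answer: Nnn$Mnnnn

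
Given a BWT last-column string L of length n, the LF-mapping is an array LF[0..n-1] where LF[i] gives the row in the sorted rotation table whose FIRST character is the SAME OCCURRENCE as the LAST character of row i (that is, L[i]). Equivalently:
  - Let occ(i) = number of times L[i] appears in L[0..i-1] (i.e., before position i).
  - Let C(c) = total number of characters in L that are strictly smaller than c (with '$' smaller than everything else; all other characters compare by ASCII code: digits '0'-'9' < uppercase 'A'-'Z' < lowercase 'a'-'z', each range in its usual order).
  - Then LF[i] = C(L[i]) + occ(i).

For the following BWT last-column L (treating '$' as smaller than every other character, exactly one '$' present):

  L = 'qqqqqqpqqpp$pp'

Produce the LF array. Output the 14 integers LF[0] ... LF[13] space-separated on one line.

Answer: 6 7 8 9 10 11 1 12 13 2 3 0 4 5

Derivation:
Char counts: '$':1, 'p':5, 'q':8
C (first-col start): C('$')=0, C('p')=1, C('q')=6
L[0]='q': occ=0, LF[0]=C('q')+0=6+0=6
L[1]='q': occ=1, LF[1]=C('q')+1=6+1=7
L[2]='q': occ=2, LF[2]=C('q')+2=6+2=8
L[3]='q': occ=3, LF[3]=C('q')+3=6+3=9
L[4]='q': occ=4, LF[4]=C('q')+4=6+4=10
L[5]='q': occ=5, LF[5]=C('q')+5=6+5=11
L[6]='p': occ=0, LF[6]=C('p')+0=1+0=1
L[7]='q': occ=6, LF[7]=C('q')+6=6+6=12
L[8]='q': occ=7, LF[8]=C('q')+7=6+7=13
L[9]='p': occ=1, LF[9]=C('p')+1=1+1=2
L[10]='p': occ=2, LF[10]=C('p')+2=1+2=3
L[11]='$': occ=0, LF[11]=C('$')+0=0+0=0
L[12]='p': occ=3, LF[12]=C('p')+3=1+3=4
L[13]='p': occ=4, LF[13]=C('p')+4=1+4=5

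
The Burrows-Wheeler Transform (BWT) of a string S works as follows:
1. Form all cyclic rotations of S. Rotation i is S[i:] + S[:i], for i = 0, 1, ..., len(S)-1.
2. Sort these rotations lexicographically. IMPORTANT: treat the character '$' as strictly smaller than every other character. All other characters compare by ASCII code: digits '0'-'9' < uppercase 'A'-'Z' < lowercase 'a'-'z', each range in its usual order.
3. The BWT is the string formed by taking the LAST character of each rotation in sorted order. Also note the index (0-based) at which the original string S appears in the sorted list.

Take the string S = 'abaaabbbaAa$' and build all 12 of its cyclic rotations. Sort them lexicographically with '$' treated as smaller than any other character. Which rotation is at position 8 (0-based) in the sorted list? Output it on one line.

All 12 rotations (rotation i = S[i:]+S[:i]):
  rot[0] = abaaabbbaAa$
  rot[1] = baaabbbaAa$a
  rot[2] = aaabbbaAa$ab
  rot[3] = aabbbaAa$aba
  rot[4] = abbbaAa$abaa
  rot[5] = bbbaAa$abaaa
  rot[6] = bbaAa$abaaab
  rot[7] = baAa$abaaabb
  rot[8] = aAa$abaaabbb
  rot[9] = Aa$abaaabbba
  rot[10] = a$abaaabbbaA
  rot[11] = $abaaabbbaAa
Sorted (with $ < everything):
  sorted[0] = $abaaabbbaAa
  sorted[1] = Aa$abaaabbba
  sorted[2] = a$abaaabbbaA
  sorted[3] = aAa$abaaabbb
  sorted[4] = aaabbbaAa$ab
  sorted[5] = aabbbaAa$aba
  sorted[6] = abaaabbbaAa$
  sorted[7] = abbbaAa$abaa
  sorted[8] = baAa$abaaabb
  sorted[9] = baaabbbaAa$a
  sorted[10] = bbaAa$abaaab
  sorted[11] = bbbaAa$abaaa
sorted[8] = baAa$abaaabb

Answer: baAa$abaaabb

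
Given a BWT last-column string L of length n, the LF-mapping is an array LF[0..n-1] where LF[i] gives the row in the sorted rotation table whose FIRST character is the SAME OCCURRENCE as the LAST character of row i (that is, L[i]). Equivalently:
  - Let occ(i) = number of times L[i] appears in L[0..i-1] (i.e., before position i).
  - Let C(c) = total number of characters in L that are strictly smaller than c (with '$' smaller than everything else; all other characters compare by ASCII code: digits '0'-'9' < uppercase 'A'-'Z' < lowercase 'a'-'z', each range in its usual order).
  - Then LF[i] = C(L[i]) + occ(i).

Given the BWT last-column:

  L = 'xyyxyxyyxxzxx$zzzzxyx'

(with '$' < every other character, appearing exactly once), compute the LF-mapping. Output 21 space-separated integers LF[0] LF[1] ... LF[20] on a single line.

Char counts: '$':1, 'x':9, 'y':6, 'z':5
C (first-col start): C('$')=0, C('x')=1, C('y')=10, C('z')=16
L[0]='x': occ=0, LF[0]=C('x')+0=1+0=1
L[1]='y': occ=0, LF[1]=C('y')+0=10+0=10
L[2]='y': occ=1, LF[2]=C('y')+1=10+1=11
L[3]='x': occ=1, LF[3]=C('x')+1=1+1=2
L[4]='y': occ=2, LF[4]=C('y')+2=10+2=12
L[5]='x': occ=2, LF[5]=C('x')+2=1+2=3
L[6]='y': occ=3, LF[6]=C('y')+3=10+3=13
L[7]='y': occ=4, LF[7]=C('y')+4=10+4=14
L[8]='x': occ=3, LF[8]=C('x')+3=1+3=4
L[9]='x': occ=4, LF[9]=C('x')+4=1+4=5
L[10]='z': occ=0, LF[10]=C('z')+0=16+0=16
L[11]='x': occ=5, LF[11]=C('x')+5=1+5=6
L[12]='x': occ=6, LF[12]=C('x')+6=1+6=7
L[13]='$': occ=0, LF[13]=C('$')+0=0+0=0
L[14]='z': occ=1, LF[14]=C('z')+1=16+1=17
L[15]='z': occ=2, LF[15]=C('z')+2=16+2=18
L[16]='z': occ=3, LF[16]=C('z')+3=16+3=19
L[17]='z': occ=4, LF[17]=C('z')+4=16+4=20
L[18]='x': occ=7, LF[18]=C('x')+7=1+7=8
L[19]='y': occ=5, LF[19]=C('y')+5=10+5=15
L[20]='x': occ=8, LF[20]=C('x')+8=1+8=9

Answer: 1 10 11 2 12 3 13 14 4 5 16 6 7 0 17 18 19 20 8 15 9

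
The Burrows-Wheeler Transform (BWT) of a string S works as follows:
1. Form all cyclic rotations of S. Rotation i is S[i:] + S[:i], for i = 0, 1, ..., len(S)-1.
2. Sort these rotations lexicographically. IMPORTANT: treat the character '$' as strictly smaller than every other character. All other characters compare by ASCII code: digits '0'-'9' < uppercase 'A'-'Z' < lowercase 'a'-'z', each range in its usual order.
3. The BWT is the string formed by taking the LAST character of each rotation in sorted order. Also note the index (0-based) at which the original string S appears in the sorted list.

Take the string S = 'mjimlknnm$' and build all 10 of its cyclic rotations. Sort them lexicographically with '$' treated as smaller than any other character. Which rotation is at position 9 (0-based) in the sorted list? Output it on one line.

Answer: nnm$mjimlk

Derivation:
All 10 rotations (rotation i = S[i:]+S[:i]):
  rot[0] = mjimlknnm$
  rot[1] = jimlknnm$m
  rot[2] = imlknnm$mj
  rot[3] = mlknnm$mji
  rot[4] = lknnm$mjim
  rot[5] = knnm$mjiml
  rot[6] = nnm$mjimlk
  rot[7] = nm$mjimlkn
  rot[8] = m$mjimlknn
  rot[9] = $mjimlknnm
Sorted (with $ < everything):
  sorted[0] = $mjimlknnm
  sorted[1] = imlknnm$mj
  sorted[2] = jimlknnm$m
  sorted[3] = knnm$mjiml
  sorted[4] = lknnm$mjim
  sorted[5] = m$mjimlknn
  sorted[6] = mjimlknnm$
  sorted[7] = mlknnm$mji
  sorted[8] = nm$mjimlkn
  sorted[9] = nnm$mjimlk
sorted[9] = nnm$mjimlk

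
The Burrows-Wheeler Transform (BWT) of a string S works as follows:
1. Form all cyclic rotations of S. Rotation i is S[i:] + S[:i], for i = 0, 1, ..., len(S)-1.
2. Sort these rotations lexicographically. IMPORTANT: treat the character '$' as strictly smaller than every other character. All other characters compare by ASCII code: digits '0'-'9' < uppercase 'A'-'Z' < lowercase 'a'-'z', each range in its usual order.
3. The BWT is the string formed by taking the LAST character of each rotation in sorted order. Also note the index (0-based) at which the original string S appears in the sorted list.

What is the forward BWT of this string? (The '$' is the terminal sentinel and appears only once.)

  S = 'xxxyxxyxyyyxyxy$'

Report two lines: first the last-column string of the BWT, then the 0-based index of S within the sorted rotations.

All 16 rotations (rotation i = S[i:]+S[:i]):
  rot[0] = xxxyxxyxyyyxyxy$
  rot[1] = xxyxxyxyyyxyxy$x
  rot[2] = xyxxyxyyyxyxy$xx
  rot[3] = yxxyxyyyxyxy$xxx
  rot[4] = xxyxyyyxyxy$xxxy
  rot[5] = xyxyyyxyxy$xxxyx
  rot[6] = yxyyyxyxy$xxxyxx
  rot[7] = xyyyxyxy$xxxyxxy
  rot[8] = yyyxyxy$xxxyxxyx
  rot[9] = yyxyxy$xxxyxxyxy
  rot[10] = yxyxy$xxxyxxyxyy
  rot[11] = xyxy$xxxyxxyxyyy
  rot[12] = yxy$xxxyxxyxyyyx
  rot[13] = xy$xxxyxxyxyyyxy
  rot[14] = y$xxxyxxyxyyyxyx
  rot[15] = $xxxyxxyxyyyxyxy
Sorted (with $ < everything):
  sorted[0] = $xxxyxxyxyyyxyxy  (last char: 'y')
  sorted[1] = xxxyxxyxyyyxyxy$  (last char: '$')
  sorted[2] = xxyxxyxyyyxyxy$x  (last char: 'x')
  sorted[3] = xxyxyyyxyxy$xxxy  (last char: 'y')
  sorted[4] = xy$xxxyxxyxyyyxy  (last char: 'y')
  sorted[5] = xyxxyxyyyxyxy$xx  (last char: 'x')
  sorted[6] = xyxy$xxxyxxyxyyy  (last char: 'y')
  sorted[7] = xyxyyyxyxy$xxxyx  (last char: 'x')
  sorted[8] = xyyyxyxy$xxxyxxy  (last char: 'y')
  sorted[9] = y$xxxyxxyxyyyxyx  (last char: 'x')
  sorted[10] = yxxyxyyyxyxy$xxx  (last char: 'x')
  sorted[11] = yxy$xxxyxxyxyyyx  (last char: 'x')
  sorted[12] = yxyxy$xxxyxxyxyy  (last char: 'y')
  sorted[13] = yxyyyxyxy$xxxyxx  (last char: 'x')
  sorted[14] = yyxyxy$xxxyxxyxy  (last char: 'y')
  sorted[15] = yyyxyxy$xxxyxxyx  (last char: 'x')
Last column: y$xyyxyxyxxxyxyx
Original string S is at sorted index 1

Answer: y$xyyxyxyxxxyxyx
1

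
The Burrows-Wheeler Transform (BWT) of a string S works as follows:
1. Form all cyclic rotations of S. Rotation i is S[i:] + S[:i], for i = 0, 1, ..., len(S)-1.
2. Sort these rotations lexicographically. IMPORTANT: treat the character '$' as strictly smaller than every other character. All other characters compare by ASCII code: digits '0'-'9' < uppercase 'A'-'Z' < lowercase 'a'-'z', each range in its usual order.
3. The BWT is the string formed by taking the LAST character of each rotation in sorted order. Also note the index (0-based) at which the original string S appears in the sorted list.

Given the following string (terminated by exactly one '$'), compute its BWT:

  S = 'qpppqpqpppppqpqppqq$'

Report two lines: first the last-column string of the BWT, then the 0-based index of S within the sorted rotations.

All 20 rotations (rotation i = S[i:]+S[:i]):
  rot[0] = qpppqpqpppppqpqppqq$
  rot[1] = pppqpqpppppqpqppqq$q
  rot[2] = ppqpqpppppqpqppqq$qp
  rot[3] = pqpqpppppqpqppqq$qpp
  rot[4] = qpqpppppqpqppqq$qppp
  rot[5] = pqpppppqpqppqq$qpppq
  rot[6] = qpppppqpqppqq$qpppqp
  rot[7] = pppppqpqppqq$qpppqpq
  rot[8] = ppppqpqppqq$qpppqpqp
  rot[9] = pppqpqppqq$qpppqpqpp
  rot[10] = ppqpqppqq$qpppqpqppp
  rot[11] = pqpqppqq$qpppqpqpppp
  rot[12] = qpqppqq$qpppqpqppppp
  rot[13] = pqppqq$qpppqpqpppppq
  rot[14] = qppqq$qpppqpqpppppqp
  rot[15] = ppqq$qpppqpqpppppqpq
  rot[16] = pqq$qpppqpqpppppqpqp
  rot[17] = qq$qpppqpqpppppqpqpp
  rot[18] = q$qpppqpqpppppqpqppq
  rot[19] = $qpppqpqpppppqpqppqq
Sorted (with $ < everything):
  sorted[0] = $qpppqpqpppppqpqppqq  (last char: 'q')
  sorted[1] = pppppqpqppqq$qpppqpq  (last char: 'q')
  sorted[2] = ppppqpqppqq$qpppqpqp  (last char: 'p')
  sorted[3] = pppqpqpppppqpqppqq$q  (last char: 'q')
  sorted[4] = pppqpqppqq$qpppqpqpp  (last char: 'p')
  sorted[5] = ppqpqpppppqpqppqq$qp  (last char: 'p')
  sorted[6] = ppqpqppqq$qpppqpqppp  (last char: 'p')
  sorted[7] = ppqq$qpppqpqpppppqpq  (last char: 'q')
  sorted[8] = pqpppppqpqppqq$qpppq  (last char: 'q')
  sorted[9] = pqppqq$qpppqpqpppppq  (last char: 'q')
  sorted[10] = pqpqpppppqpqppqq$qpp  (last char: 'p')
  sorted[11] = pqpqppqq$qpppqpqpppp  (last char: 'p')
  sorted[12] = pqq$qpppqpqpppppqpqp  (last char: 'p')
  sorted[13] = q$qpppqpqpppppqpqppq  (last char: 'q')
  sorted[14] = qpppppqpqppqq$qpppqp  (last char: 'p')
  sorted[15] = qpppqpqpppppqpqppqq$  (last char: '$')
  sorted[16] = qppqq$qpppqpqpppppqp  (last char: 'p')
  sorted[17] = qpqpppppqpqppqq$qppp  (last char: 'p')
  sorted[18] = qpqppqq$qpppqpqppppp  (last char: 'p')
  sorted[19] = qq$qpppqpqpppppqpqpp  (last char: 'p')
Last column: qqpqpppqqqpppqp$pppp
Original string S is at sorted index 15

Answer: qqpqpppqqqpppqp$pppp
15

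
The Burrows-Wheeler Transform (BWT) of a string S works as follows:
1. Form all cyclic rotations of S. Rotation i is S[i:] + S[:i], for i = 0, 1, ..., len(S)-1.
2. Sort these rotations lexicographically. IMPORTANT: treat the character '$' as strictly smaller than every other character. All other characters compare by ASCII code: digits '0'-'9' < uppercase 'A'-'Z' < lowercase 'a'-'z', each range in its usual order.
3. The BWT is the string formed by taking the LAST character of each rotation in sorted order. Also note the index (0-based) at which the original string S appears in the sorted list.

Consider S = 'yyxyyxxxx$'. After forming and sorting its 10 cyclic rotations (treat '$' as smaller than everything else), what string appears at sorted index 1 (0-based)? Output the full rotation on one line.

Answer: x$yyxyyxxx

Derivation:
All 10 rotations (rotation i = S[i:]+S[:i]):
  rot[0] = yyxyyxxxx$
  rot[1] = yxyyxxxx$y
  rot[2] = xyyxxxx$yy
  rot[3] = yyxxxx$yyx
  rot[4] = yxxxx$yyxy
  rot[5] = xxxx$yyxyy
  rot[6] = xxx$yyxyyx
  rot[7] = xx$yyxyyxx
  rot[8] = x$yyxyyxxx
  rot[9] = $yyxyyxxxx
Sorted (with $ < everything):
  sorted[0] = $yyxyyxxxx
  sorted[1] = x$yyxyyxxx
  sorted[2] = xx$yyxyyxx
  sorted[3] = xxx$yyxyyx
  sorted[4] = xxxx$yyxyy
  sorted[5] = xyyxxxx$yy
  sorted[6] = yxxxx$yyxy
  sorted[7] = yxyyxxxx$y
  sorted[8] = yyxxxx$yyx
  sorted[9] = yyxyyxxxx$
sorted[1] = x$yyxyyxxx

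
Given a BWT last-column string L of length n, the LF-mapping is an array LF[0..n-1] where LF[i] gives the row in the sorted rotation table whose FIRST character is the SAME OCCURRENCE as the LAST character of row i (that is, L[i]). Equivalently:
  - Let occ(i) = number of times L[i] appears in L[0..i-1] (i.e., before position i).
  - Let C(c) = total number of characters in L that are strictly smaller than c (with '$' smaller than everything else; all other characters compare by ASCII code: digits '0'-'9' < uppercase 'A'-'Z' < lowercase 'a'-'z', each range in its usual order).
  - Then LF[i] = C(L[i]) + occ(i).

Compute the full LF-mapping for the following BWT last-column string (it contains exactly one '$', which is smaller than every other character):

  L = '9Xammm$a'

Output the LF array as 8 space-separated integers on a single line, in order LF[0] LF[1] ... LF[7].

Answer: 1 2 3 5 6 7 0 4

Derivation:
Char counts: '$':1, '9':1, 'X':1, 'a':2, 'm':3
C (first-col start): C('$')=0, C('9')=1, C('X')=2, C('a')=3, C('m')=5
L[0]='9': occ=0, LF[0]=C('9')+0=1+0=1
L[1]='X': occ=0, LF[1]=C('X')+0=2+0=2
L[2]='a': occ=0, LF[2]=C('a')+0=3+0=3
L[3]='m': occ=0, LF[3]=C('m')+0=5+0=5
L[4]='m': occ=1, LF[4]=C('m')+1=5+1=6
L[5]='m': occ=2, LF[5]=C('m')+2=5+2=7
L[6]='$': occ=0, LF[6]=C('$')+0=0+0=0
L[7]='a': occ=1, LF[7]=C('a')+1=3+1=4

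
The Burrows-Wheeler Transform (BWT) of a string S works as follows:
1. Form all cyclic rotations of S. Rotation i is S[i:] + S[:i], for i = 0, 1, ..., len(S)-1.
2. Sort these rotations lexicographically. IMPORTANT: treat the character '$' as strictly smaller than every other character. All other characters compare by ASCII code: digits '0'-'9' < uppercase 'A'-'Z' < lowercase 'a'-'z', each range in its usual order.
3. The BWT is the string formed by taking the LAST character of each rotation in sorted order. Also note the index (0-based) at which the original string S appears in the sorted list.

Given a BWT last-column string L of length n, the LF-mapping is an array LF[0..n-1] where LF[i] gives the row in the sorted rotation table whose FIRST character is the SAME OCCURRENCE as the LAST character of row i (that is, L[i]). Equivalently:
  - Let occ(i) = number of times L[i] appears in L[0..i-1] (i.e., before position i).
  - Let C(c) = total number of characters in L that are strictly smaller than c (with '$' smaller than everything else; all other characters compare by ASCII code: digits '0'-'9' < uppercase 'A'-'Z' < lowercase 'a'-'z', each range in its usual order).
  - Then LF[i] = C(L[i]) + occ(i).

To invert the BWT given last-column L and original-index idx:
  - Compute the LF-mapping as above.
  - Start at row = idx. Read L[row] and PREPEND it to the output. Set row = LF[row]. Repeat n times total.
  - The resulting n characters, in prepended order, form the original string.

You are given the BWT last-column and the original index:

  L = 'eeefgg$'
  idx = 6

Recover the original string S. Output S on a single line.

Answer: ggfeee$

Derivation:
LF mapping: 1 2 3 4 5 6 0
Walk LF starting at row 6, prepending L[row]:
  step 1: row=6, L[6]='$', prepend. Next row=LF[6]=0
  step 2: row=0, L[0]='e', prepend. Next row=LF[0]=1
  step 3: row=1, L[1]='e', prepend. Next row=LF[1]=2
  step 4: row=2, L[2]='e', prepend. Next row=LF[2]=3
  step 5: row=3, L[3]='f', prepend. Next row=LF[3]=4
  step 6: row=4, L[4]='g', prepend. Next row=LF[4]=5
  step 7: row=5, L[5]='g', prepend. Next row=LF[5]=6
Reversed output: ggfeee$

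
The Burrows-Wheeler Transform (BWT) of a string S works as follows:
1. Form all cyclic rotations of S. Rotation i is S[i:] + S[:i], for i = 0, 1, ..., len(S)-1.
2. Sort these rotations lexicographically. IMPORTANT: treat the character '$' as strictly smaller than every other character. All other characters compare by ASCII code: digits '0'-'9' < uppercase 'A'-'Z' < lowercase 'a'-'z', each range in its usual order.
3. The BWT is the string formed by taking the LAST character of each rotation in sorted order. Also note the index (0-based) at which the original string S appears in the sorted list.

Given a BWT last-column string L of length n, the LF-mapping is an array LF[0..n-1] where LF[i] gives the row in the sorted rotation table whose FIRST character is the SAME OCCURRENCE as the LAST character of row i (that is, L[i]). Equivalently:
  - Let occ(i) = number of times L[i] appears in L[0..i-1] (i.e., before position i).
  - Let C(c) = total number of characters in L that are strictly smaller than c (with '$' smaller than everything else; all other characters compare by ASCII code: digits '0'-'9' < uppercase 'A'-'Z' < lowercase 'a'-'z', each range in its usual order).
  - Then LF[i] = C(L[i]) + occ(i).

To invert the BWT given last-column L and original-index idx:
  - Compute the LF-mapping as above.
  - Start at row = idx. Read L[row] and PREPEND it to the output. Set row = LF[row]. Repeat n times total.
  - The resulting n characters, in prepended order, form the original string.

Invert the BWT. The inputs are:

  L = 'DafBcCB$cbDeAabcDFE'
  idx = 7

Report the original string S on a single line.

LF mapping: 5 10 18 2 14 4 3 0 15 12 6 17 1 11 13 16 7 9 8
Walk LF starting at row 7, prepending L[row]:
  step 1: row=7, L[7]='$', prepend. Next row=LF[7]=0
  step 2: row=0, L[0]='D', prepend. Next row=LF[0]=5
  step 3: row=5, L[5]='C', prepend. Next row=LF[5]=4
  step 4: row=4, L[4]='c', prepend. Next row=LF[4]=14
  step 5: row=14, L[14]='b', prepend. Next row=LF[14]=13
  step 6: row=13, L[13]='a', prepend. Next row=LF[13]=11
  step 7: row=11, L[11]='e', prepend. Next row=LF[11]=17
  step 8: row=17, L[17]='F', prepend. Next row=LF[17]=9
  step 9: row=9, L[9]='b', prepend. Next row=LF[9]=12
  step 10: row=12, L[12]='A', prepend. Next row=LF[12]=1
  step 11: row=1, L[1]='a', prepend. Next row=LF[1]=10
  step 12: row=10, L[10]='D', prepend. Next row=LF[10]=6
  step 13: row=6, L[6]='B', prepend. Next row=LF[6]=3
  step 14: row=3, L[3]='B', prepend. Next row=LF[3]=2
  step 15: row=2, L[2]='f', prepend. Next row=LF[2]=18
  step 16: row=18, L[18]='E', prepend. Next row=LF[18]=8
  step 17: row=8, L[8]='c', prepend. Next row=LF[8]=15
  step 18: row=15, L[15]='c', prepend. Next row=LF[15]=16
  step 19: row=16, L[16]='D', prepend. Next row=LF[16]=7
Reversed output: DccEfBBDaAbFeabcCD$

Answer: DccEfBBDaAbFeabcCD$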